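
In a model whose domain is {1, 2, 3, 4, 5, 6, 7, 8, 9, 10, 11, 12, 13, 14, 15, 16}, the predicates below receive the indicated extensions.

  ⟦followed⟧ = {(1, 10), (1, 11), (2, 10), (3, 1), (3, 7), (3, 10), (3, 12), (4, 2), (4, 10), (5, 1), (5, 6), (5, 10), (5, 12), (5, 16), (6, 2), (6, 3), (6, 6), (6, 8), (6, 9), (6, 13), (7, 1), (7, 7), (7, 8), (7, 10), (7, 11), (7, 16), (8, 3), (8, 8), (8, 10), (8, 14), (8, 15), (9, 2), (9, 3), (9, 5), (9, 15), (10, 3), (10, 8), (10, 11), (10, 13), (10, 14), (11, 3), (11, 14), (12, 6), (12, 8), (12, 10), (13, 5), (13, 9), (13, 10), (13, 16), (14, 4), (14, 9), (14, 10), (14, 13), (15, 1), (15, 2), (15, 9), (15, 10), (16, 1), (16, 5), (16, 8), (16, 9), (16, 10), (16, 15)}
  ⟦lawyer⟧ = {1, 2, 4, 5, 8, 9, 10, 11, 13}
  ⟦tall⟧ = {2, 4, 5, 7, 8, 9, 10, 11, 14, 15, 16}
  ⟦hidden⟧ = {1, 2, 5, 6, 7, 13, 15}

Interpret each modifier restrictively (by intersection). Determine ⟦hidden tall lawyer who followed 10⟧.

{2, 5}

⟦who followed 10⟧ = {x : ⟨x, 10⟩ ∈ ⟦followed⟧} = {1, 2, 3, 4, 5, 7, 8, 12, 13, 14, 15, 16}
⟦lawyer⟧ = {1, 2, 4, 5, 8, 9, 10, 11, 13}
… ∩ ⟦who followed 10⟧ = {1, 2, 4, 5, 8, 9, 10, 11, 13} ∩ {1, 2, 3, 4, 5, 7, 8, 12, 13, 14, 15, 16} = {1, 2, 4, 5, 8, 13}
… ∩ ⟦hidden⟧ = {1, 2, 4, 5, 8, 13} ∩ {1, 2, 5, 6, 7, 13, 15} = {1, 2, 5, 13}
… ∩ ⟦tall⟧ = {1, 2, 5, 13} ∩ {2, 4, 5, 7, 8, 9, 10, 11, 14, 15, 16} = {2, 5}
So ⟦hidden tall lawyer who followed 10⟧ = {2, 5}.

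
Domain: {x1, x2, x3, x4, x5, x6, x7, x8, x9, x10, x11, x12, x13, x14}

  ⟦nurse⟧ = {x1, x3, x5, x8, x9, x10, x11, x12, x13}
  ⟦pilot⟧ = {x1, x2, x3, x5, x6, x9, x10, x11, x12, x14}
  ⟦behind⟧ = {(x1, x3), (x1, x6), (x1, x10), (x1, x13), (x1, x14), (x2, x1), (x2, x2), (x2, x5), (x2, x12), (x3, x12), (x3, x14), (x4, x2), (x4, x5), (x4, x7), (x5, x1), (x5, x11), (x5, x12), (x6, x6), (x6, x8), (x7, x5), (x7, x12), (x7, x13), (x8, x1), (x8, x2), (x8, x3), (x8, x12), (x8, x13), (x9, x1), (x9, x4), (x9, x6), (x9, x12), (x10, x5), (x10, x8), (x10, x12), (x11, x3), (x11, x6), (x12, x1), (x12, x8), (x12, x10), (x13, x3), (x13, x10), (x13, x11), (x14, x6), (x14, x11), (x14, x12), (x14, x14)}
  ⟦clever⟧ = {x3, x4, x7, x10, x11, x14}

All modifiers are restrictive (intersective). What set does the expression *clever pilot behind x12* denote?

{x3, x10, x14}

⟦behind x12⟧ = {x : ⟨x, x12⟩ ∈ ⟦behind⟧} = {x2, x3, x5, x7, x8, x9, x10, x14}
⟦pilot⟧ = {x1, x2, x3, x5, x6, x9, x10, x11, x12, x14}
… ∩ ⟦behind x12⟧ = {x1, x2, x3, x5, x6, x9, x10, x11, x12, x14} ∩ {x2, x3, x5, x7, x8, x9, x10, x14} = {x2, x3, x5, x9, x10, x14}
… ∩ ⟦clever⟧ = {x2, x3, x5, x9, x10, x14} ∩ {x3, x4, x7, x10, x11, x14} = {x3, x10, x14}
So ⟦clever pilot behind x12⟧ = {x3, x10, x14}.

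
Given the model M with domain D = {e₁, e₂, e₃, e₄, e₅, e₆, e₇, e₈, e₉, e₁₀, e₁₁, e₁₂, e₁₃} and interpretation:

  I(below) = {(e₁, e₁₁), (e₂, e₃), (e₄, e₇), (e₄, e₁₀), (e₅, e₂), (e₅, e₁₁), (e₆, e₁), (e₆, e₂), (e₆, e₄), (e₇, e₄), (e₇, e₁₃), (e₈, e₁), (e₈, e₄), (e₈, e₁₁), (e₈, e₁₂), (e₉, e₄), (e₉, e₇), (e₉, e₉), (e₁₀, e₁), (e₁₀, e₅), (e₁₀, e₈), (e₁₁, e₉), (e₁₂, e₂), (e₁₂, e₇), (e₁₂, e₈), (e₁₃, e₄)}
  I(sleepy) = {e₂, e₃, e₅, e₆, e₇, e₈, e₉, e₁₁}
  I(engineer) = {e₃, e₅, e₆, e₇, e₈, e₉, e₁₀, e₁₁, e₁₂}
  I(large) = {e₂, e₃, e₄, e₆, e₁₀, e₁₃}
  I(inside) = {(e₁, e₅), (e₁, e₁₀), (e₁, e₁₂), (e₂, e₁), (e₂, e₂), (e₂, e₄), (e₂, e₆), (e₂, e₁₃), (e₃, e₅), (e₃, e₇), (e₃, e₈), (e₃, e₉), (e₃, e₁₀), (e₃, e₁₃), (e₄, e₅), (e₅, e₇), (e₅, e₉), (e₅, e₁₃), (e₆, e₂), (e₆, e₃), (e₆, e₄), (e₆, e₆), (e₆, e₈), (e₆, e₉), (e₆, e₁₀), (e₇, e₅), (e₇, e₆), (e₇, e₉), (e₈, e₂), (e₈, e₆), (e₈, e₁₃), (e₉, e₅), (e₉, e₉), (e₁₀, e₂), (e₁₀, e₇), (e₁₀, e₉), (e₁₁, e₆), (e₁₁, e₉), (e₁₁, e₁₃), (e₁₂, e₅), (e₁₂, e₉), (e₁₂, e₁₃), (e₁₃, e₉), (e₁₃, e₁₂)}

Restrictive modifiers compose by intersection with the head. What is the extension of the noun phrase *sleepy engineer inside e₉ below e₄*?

⟦inside e₉⟧ = {x : ⟨x, e₉⟩ ∈ ⟦inside⟧} = {e₃, e₅, e₆, e₇, e₉, e₁₀, e₁₁, e₁₂, e₁₃}
⟦below e₄⟧ = {x : ⟨x, e₄⟩ ∈ ⟦below⟧} = {e₆, e₇, e₈, e₉, e₁₃}
⟦engineer⟧ = {e₃, e₅, e₆, e₇, e₈, e₉, e₁₀, e₁₁, e₁₂}
… ∩ ⟦inside e₉⟧ = {e₃, e₅, e₆, e₇, e₈, e₉, e₁₀, e₁₁, e₁₂} ∩ {e₃, e₅, e₆, e₇, e₉, e₁₀, e₁₁, e₁₂, e₁₃} = {e₃, e₅, e₆, e₇, e₉, e₁₀, e₁₁, e₁₂}
… ∩ ⟦below e₄⟧ = {e₃, e₅, e₆, e₇, e₉, e₁₀, e₁₁, e₁₂} ∩ {e₆, e₇, e₈, e₉, e₁₃} = {e₆, e₇, e₉}
… ∩ ⟦sleepy⟧ = {e₆, e₇, e₉} ∩ {e₂, e₃, e₅, e₆, e₇, e₈, e₉, e₁₁} = {e₆, e₇, e₉}
So ⟦sleepy engineer inside e₉ below e₄⟧ = {e₆, e₇, e₉}.

{e₆, e₇, e₉}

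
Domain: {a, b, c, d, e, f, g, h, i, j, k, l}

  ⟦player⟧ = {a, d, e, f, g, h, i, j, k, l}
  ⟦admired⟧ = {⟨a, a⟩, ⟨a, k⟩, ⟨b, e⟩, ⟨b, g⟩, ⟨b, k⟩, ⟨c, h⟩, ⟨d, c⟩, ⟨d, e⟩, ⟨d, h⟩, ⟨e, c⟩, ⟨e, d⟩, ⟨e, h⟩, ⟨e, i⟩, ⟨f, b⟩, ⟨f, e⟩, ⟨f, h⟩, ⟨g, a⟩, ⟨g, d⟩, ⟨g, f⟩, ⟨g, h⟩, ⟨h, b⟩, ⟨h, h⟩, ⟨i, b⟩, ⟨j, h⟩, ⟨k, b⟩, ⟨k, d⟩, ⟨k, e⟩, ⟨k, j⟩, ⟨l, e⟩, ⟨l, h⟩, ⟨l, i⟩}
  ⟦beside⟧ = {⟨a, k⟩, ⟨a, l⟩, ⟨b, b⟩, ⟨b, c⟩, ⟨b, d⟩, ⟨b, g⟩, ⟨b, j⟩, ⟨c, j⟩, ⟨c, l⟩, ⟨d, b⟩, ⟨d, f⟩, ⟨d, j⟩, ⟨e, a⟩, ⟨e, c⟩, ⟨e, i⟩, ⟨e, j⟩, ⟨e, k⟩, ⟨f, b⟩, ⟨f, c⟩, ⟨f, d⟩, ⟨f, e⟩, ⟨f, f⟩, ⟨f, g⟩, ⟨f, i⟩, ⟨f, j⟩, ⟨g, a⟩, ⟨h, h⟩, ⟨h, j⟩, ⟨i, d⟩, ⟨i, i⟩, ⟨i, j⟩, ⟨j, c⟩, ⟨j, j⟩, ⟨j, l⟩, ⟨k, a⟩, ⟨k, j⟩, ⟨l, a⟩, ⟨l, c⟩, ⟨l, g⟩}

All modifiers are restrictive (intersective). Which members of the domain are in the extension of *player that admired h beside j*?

⟦that admired h⟧ = {x : ⟨x, h⟩ ∈ ⟦admired⟧} = {c, d, e, f, g, h, j, l}
⟦beside j⟧ = {x : ⟨x, j⟩ ∈ ⟦beside⟧} = {b, c, d, e, f, h, i, j, k}
⟦player⟧ = {a, d, e, f, g, h, i, j, k, l}
… ∩ ⟦that admired h⟧ = {a, d, e, f, g, h, i, j, k, l} ∩ {c, d, e, f, g, h, j, l} = {d, e, f, g, h, j, l}
… ∩ ⟦beside j⟧ = {d, e, f, g, h, j, l} ∩ {b, c, d, e, f, h, i, j, k} = {d, e, f, h, j}
So ⟦player that admired h beside j⟧ = {d, e, f, h, j}.

{d, e, f, h, j}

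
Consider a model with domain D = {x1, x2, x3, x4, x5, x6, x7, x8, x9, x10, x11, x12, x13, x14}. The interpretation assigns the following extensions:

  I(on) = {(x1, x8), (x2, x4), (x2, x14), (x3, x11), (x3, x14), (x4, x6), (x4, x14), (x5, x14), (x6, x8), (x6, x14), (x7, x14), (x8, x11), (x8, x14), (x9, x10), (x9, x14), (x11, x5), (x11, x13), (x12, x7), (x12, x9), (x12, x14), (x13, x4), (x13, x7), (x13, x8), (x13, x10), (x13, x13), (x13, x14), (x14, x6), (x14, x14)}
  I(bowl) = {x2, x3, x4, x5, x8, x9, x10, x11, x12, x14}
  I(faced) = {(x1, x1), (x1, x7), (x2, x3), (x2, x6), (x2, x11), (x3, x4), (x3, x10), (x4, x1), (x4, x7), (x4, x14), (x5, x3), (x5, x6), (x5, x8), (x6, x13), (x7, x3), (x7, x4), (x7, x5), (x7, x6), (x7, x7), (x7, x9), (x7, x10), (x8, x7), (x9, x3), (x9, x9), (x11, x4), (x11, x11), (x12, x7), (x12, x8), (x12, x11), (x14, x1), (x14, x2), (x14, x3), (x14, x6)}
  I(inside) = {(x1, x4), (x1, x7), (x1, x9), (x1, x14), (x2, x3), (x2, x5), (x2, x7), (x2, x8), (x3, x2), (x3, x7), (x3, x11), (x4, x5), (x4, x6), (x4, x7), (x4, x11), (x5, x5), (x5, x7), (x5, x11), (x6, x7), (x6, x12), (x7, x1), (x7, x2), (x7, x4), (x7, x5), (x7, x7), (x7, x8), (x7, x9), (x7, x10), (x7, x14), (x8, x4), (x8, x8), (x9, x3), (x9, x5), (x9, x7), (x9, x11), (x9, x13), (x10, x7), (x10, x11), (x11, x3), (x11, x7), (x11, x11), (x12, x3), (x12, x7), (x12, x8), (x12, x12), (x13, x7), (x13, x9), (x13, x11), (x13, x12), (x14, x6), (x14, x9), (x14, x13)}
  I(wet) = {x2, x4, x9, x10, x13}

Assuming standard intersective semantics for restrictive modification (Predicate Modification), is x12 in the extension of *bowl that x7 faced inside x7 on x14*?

no

⟦that x7 faced⟧ = {x : ⟨x7, x⟩ ∈ ⟦faced⟧} = {x3, x4, x5, x6, x7, x9, x10}
⟦inside x7⟧ = {x : ⟨x, x7⟩ ∈ ⟦inside⟧} = {x1, x2, x3, x4, x5, x6, x7, x9, x10, x11, x12, x13}
⟦on x14⟧ = {x : ⟨x, x14⟩ ∈ ⟦on⟧} = {x2, x3, x4, x5, x6, x7, x8, x9, x12, x13, x14}
⟦bowl⟧ = {x2, x3, x4, x5, x8, x9, x10, x11, x12, x14}
… ∩ ⟦that x7 faced⟧ = {x2, x3, x4, x5, x8, x9, x10, x11, x12, x14} ∩ {x3, x4, x5, x6, x7, x9, x10} = {x3, x4, x5, x9, x10}
… ∩ ⟦inside x7⟧ = {x3, x4, x5, x9, x10} ∩ {x1, x2, x3, x4, x5, x6, x7, x9, x10, x11, x12, x13} = {x3, x4, x5, x9, x10}
… ∩ ⟦on x14⟧ = {x3, x4, x5, x9, x10} ∩ {x2, x3, x4, x5, x6, x7, x8, x9, x12, x13, x14} = {x3, x4, x5, x9}
⟦bowl that x7 faced inside x7 on x14⟧ = {x3, x4, x5, x9}; x12 ∉ this set.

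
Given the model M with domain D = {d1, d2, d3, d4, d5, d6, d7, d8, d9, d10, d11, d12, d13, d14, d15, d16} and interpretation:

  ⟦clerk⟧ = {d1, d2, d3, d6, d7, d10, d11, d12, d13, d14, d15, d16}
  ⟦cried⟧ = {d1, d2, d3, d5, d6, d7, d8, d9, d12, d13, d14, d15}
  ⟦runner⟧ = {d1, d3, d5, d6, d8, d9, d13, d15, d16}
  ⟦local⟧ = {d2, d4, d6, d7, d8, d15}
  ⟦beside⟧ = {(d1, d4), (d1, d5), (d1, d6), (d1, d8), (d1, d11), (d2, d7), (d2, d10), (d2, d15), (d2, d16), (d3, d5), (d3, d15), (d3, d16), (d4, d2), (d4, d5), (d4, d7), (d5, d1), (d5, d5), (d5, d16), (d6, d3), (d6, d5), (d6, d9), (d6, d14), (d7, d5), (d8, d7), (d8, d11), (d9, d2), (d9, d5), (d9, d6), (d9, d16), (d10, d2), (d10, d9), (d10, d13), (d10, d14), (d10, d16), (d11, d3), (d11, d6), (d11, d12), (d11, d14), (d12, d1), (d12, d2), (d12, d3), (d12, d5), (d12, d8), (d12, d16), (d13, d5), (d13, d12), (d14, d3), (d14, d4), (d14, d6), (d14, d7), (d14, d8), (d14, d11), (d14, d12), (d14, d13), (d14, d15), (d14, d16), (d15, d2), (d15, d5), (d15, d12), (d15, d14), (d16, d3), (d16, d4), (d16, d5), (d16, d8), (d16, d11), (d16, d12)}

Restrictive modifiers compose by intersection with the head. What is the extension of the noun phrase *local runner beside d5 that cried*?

{d6, d15}

⟦beside d5⟧ = {x : ⟨x, d5⟩ ∈ ⟦beside⟧} = {d1, d3, d4, d5, d6, d7, d9, d12, d13, d15, d16}
⟦that cried⟧ = ⟦cried⟧ = {d1, d2, d3, d5, d6, d7, d8, d9, d12, d13, d14, d15}
⟦runner⟧ = {d1, d3, d5, d6, d8, d9, d13, d15, d16}
… ∩ ⟦beside d5⟧ = {d1, d3, d5, d6, d8, d9, d13, d15, d16} ∩ {d1, d3, d4, d5, d6, d7, d9, d12, d13, d15, d16} = {d1, d3, d5, d6, d9, d13, d15, d16}
… ∩ ⟦that cried⟧ = {d1, d3, d5, d6, d9, d13, d15, d16} ∩ {d1, d2, d3, d5, d6, d7, d8, d9, d12, d13, d14, d15} = {d1, d3, d5, d6, d9, d13, d15}
… ∩ ⟦local⟧ = {d1, d3, d5, d6, d9, d13, d15} ∩ {d2, d4, d6, d7, d8, d15} = {d6, d15}
So ⟦local runner beside d5 that cried⟧ = {d6, d15}.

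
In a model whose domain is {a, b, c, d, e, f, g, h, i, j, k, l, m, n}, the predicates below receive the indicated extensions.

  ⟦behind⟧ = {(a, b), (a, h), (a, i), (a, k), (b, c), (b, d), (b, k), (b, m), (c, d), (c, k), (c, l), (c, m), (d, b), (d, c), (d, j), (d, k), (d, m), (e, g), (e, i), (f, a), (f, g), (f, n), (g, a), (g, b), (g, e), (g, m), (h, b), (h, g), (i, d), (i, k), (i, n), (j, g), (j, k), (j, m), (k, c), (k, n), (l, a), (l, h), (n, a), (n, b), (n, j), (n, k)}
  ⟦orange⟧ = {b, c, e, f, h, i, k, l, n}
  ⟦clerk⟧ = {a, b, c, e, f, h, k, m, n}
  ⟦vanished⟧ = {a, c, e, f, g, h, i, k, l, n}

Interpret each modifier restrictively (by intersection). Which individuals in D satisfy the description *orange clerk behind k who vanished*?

{c, n}

⟦behind k⟧ = {x : ⟨x, k⟩ ∈ ⟦behind⟧} = {a, b, c, d, i, j, n}
⟦who vanished⟧ = ⟦vanished⟧ = {a, c, e, f, g, h, i, k, l, n}
⟦clerk⟧ = {a, b, c, e, f, h, k, m, n}
… ∩ ⟦behind k⟧ = {a, b, c, e, f, h, k, m, n} ∩ {a, b, c, d, i, j, n} = {a, b, c, n}
… ∩ ⟦who vanished⟧ = {a, b, c, n} ∩ {a, c, e, f, g, h, i, k, l, n} = {a, c, n}
… ∩ ⟦orange⟧ = {a, c, n} ∩ {b, c, e, f, h, i, k, l, n} = {c, n}
So ⟦orange clerk behind k who vanished⟧ = {c, n}.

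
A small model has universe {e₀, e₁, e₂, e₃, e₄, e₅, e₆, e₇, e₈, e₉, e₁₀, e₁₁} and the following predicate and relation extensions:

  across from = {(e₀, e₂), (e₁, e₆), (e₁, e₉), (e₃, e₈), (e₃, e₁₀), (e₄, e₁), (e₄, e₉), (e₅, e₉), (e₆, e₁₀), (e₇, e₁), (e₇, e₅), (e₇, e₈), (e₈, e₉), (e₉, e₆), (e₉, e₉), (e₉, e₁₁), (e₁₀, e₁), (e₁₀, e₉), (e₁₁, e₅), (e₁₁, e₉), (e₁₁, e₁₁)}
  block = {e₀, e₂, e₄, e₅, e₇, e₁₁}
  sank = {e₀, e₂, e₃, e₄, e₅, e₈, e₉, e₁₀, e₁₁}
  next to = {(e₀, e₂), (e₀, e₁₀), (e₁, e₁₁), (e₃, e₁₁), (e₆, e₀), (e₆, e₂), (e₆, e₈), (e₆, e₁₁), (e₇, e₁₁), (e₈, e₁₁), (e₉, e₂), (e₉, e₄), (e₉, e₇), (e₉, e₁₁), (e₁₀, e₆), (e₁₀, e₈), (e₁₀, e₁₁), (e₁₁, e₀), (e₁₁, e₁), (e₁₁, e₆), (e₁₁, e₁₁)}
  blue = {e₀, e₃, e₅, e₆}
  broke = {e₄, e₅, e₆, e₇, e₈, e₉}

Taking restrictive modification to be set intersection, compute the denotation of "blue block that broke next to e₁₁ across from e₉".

{}

⟦that broke⟧ = ⟦broke⟧ = {e₄, e₅, e₆, e₇, e₈, e₉}
⟦next to e₁₁⟧ = {x : ⟨x, e₁₁⟩ ∈ ⟦next to⟧} = {e₁, e₃, e₆, e₇, e₈, e₉, e₁₀, e₁₁}
⟦across from e₉⟧ = {x : ⟨x, e₉⟩ ∈ ⟦across from⟧} = {e₁, e₄, e₅, e₈, e₉, e₁₀, e₁₁}
⟦block⟧ = {e₀, e₂, e₄, e₅, e₇, e₁₁}
… ∩ ⟦that broke⟧ = {e₀, e₂, e₄, e₅, e₇, e₁₁} ∩ {e₄, e₅, e₆, e₇, e₈, e₉} = {e₄, e₅, e₇}
… ∩ ⟦next to e₁₁⟧ = {e₄, e₅, e₇} ∩ {e₁, e₃, e₆, e₇, e₈, e₉, e₁₀, e₁₁} = {e₇}
… ∩ ⟦across from e₉⟧ = {e₇} ∩ {e₁, e₄, e₅, e₈, e₉, e₁₀, e₁₁} = ∅
… ∩ ⟦blue⟧ = ∅ ∩ {e₀, e₃, e₅, e₆} = ∅
So ⟦blue block that broke next to e₁₁ across from e₉⟧ = {}.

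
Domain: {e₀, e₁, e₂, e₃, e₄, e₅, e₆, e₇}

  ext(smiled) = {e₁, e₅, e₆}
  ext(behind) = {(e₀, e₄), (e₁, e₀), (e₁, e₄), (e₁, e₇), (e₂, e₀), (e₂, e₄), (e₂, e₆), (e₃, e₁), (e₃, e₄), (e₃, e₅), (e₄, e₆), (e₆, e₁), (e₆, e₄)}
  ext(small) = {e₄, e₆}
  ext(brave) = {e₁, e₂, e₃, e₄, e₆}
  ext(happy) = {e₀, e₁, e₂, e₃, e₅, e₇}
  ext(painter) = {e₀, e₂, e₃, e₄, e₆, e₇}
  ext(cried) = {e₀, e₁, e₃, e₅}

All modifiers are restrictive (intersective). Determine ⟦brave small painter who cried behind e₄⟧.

⟦who cried⟧ = ⟦cried⟧ = {e₀, e₁, e₃, e₅}
⟦behind e₄⟧ = {x : ⟨x, e₄⟩ ∈ ⟦behind⟧} = {e₀, e₁, e₂, e₃, e₆}
⟦painter⟧ = {e₀, e₂, e₃, e₄, e₆, e₇}
… ∩ ⟦who cried⟧ = {e₀, e₂, e₃, e₄, e₆, e₇} ∩ {e₀, e₁, e₃, e₅} = {e₀, e₃}
… ∩ ⟦behind e₄⟧ = {e₀, e₃} ∩ {e₀, e₁, e₂, e₃, e₆} = {e₀, e₃}
… ∩ ⟦brave⟧ = {e₀, e₃} ∩ {e₁, e₂, e₃, e₄, e₆} = {e₃}
… ∩ ⟦small⟧ = {e₃} ∩ {e₄, e₆} = ∅
So ⟦brave small painter who cried behind e₄⟧ = {}.

{}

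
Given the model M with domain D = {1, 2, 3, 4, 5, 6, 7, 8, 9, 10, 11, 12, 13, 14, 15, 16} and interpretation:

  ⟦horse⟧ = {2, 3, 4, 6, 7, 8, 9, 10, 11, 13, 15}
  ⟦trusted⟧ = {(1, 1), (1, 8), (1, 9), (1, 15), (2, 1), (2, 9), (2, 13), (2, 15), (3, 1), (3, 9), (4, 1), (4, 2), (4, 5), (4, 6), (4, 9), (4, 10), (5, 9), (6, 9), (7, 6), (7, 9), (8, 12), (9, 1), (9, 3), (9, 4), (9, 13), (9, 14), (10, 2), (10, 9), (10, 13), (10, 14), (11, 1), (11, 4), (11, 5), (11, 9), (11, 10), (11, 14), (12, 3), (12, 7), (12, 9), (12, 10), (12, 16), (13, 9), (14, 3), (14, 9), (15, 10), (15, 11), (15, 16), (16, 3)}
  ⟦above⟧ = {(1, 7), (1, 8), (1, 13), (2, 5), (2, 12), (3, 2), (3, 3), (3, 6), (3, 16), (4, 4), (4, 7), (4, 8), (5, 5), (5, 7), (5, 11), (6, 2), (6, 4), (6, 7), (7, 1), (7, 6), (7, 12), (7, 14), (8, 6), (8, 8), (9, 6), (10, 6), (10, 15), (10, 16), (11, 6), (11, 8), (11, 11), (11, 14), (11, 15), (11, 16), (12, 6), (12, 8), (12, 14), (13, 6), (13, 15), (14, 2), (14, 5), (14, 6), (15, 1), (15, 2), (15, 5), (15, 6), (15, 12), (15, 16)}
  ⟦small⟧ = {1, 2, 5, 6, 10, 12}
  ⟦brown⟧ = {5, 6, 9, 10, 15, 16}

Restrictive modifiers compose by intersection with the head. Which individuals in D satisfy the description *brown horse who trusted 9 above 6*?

⟦who trusted 9⟧ = {x : ⟨x, 9⟩ ∈ ⟦trusted⟧} = {1, 2, 3, 4, 5, 6, 7, 10, 11, 12, 13, 14}
⟦above 6⟧ = {x : ⟨x, 6⟩ ∈ ⟦above⟧} = {3, 7, 8, 9, 10, 11, 12, 13, 14, 15}
⟦horse⟧ = {2, 3, 4, 6, 7, 8, 9, 10, 11, 13, 15}
… ∩ ⟦who trusted 9⟧ = {2, 3, 4, 6, 7, 8, 9, 10, 11, 13, 15} ∩ {1, 2, 3, 4, 5, 6, 7, 10, 11, 12, 13, 14} = {2, 3, 4, 6, 7, 10, 11, 13}
… ∩ ⟦above 6⟧ = {2, 3, 4, 6, 7, 10, 11, 13} ∩ {3, 7, 8, 9, 10, 11, 12, 13, 14, 15} = {3, 7, 10, 11, 13}
… ∩ ⟦brown⟧ = {3, 7, 10, 11, 13} ∩ {5, 6, 9, 10, 15, 16} = {10}
So ⟦brown horse who trusted 9 above 6⟧ = {10}.

{10}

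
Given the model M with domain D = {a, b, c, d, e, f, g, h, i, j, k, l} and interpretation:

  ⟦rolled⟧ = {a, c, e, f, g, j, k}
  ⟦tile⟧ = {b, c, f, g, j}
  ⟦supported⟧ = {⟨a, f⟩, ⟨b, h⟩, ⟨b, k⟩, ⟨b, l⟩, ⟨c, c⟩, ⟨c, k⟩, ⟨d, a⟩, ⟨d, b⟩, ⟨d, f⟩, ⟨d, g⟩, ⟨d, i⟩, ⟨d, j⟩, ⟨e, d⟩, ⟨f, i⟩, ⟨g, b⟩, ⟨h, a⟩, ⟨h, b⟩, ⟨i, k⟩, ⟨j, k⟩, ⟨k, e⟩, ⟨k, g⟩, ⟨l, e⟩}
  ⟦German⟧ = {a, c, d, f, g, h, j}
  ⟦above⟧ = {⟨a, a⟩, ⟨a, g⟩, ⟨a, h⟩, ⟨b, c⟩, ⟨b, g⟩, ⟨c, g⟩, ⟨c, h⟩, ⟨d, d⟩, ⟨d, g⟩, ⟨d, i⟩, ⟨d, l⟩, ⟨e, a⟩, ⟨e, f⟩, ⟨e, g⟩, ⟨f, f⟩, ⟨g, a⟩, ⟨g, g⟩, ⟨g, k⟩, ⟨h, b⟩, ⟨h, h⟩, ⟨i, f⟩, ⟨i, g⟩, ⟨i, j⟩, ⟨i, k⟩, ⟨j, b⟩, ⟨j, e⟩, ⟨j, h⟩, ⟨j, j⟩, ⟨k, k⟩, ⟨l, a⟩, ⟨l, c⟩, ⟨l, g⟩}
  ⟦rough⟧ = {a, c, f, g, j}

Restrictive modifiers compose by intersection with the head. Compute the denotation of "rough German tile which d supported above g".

⟦which d supported⟧ = {x : ⟨d, x⟩ ∈ ⟦supported⟧} = {a, b, f, g, i, j}
⟦above g⟧ = {x : ⟨x, g⟩ ∈ ⟦above⟧} = {a, b, c, d, e, g, i, l}
⟦tile⟧ = {b, c, f, g, j}
… ∩ ⟦which d supported⟧ = {b, c, f, g, j} ∩ {a, b, f, g, i, j} = {b, f, g, j}
… ∩ ⟦above g⟧ = {b, f, g, j} ∩ {a, b, c, d, e, g, i, l} = {b, g}
… ∩ ⟦rough⟧ = {b, g} ∩ {a, c, f, g, j} = {g}
… ∩ ⟦German⟧ = {g} ∩ {a, c, d, f, g, h, j} = {g}
So ⟦rough German tile which d supported above g⟧ = {g}.

{g}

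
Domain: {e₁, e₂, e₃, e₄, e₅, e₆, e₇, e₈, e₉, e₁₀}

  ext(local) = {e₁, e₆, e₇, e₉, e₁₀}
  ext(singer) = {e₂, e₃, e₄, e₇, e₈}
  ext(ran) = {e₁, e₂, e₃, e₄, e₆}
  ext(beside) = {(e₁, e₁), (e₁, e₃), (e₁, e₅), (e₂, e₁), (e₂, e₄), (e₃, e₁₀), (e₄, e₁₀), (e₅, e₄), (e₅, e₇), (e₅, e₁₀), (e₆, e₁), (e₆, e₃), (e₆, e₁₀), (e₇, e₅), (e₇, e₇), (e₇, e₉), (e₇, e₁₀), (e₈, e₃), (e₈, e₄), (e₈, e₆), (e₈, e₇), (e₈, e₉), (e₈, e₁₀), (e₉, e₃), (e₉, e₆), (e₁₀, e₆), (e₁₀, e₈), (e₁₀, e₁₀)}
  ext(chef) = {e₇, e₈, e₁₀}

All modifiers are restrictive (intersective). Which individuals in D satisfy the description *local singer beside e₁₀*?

{e₇}

⟦beside e₁₀⟧ = {x : ⟨x, e₁₀⟩ ∈ ⟦beside⟧} = {e₃, e₄, e₅, e₆, e₇, e₈, e₁₀}
⟦singer⟧ = {e₂, e₃, e₄, e₇, e₈}
… ∩ ⟦beside e₁₀⟧ = {e₂, e₃, e₄, e₇, e₈} ∩ {e₃, e₄, e₅, e₆, e₇, e₈, e₁₀} = {e₃, e₄, e₇, e₈}
… ∩ ⟦local⟧ = {e₃, e₄, e₇, e₈} ∩ {e₁, e₆, e₇, e₉, e₁₀} = {e₇}
So ⟦local singer beside e₁₀⟧ = {e₇}.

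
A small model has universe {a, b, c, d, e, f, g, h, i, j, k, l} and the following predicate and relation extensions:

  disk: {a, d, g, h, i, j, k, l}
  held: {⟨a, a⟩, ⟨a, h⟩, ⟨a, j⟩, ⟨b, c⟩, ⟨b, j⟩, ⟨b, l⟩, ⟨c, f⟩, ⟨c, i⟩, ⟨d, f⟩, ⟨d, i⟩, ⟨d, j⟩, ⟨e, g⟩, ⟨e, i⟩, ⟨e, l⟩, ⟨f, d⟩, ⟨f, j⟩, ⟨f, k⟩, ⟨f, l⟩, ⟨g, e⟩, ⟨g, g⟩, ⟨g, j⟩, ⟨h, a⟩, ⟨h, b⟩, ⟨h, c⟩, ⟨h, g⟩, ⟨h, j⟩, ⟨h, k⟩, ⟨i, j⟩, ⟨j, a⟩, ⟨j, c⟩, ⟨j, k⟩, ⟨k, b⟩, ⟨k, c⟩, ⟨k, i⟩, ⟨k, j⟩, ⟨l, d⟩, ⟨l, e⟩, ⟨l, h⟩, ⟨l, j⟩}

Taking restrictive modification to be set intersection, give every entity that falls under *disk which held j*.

{a, d, g, h, i, k, l}

⟦which held j⟧ = {x : ⟨x, j⟩ ∈ ⟦held⟧} = {a, b, d, f, g, h, i, k, l}
⟦disk⟧ = {a, d, g, h, i, j, k, l}
… ∩ ⟦which held j⟧ = {a, d, g, h, i, j, k, l} ∩ {a, b, d, f, g, h, i, k, l} = {a, d, g, h, i, k, l}
So ⟦disk which held j⟧ = {a, d, g, h, i, k, l}.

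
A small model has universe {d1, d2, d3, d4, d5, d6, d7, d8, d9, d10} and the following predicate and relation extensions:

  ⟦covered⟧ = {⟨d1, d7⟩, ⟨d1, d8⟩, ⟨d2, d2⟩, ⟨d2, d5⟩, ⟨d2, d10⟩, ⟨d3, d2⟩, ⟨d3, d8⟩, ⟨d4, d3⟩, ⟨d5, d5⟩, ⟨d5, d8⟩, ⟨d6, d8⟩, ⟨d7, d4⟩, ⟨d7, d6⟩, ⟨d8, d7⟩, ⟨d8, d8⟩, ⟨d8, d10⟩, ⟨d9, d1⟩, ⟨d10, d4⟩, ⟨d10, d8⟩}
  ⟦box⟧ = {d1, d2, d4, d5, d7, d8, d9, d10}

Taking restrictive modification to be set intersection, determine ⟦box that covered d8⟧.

⟦that covered d8⟧ = {x : ⟨x, d8⟩ ∈ ⟦covered⟧} = {d1, d3, d5, d6, d8, d10}
⟦box⟧ = {d1, d2, d4, d5, d7, d8, d9, d10}
… ∩ ⟦that covered d8⟧ = {d1, d2, d4, d5, d7, d8, d9, d10} ∩ {d1, d3, d5, d6, d8, d10} = {d1, d5, d8, d10}
So ⟦box that covered d8⟧ = {d1, d5, d8, d10}.

{d1, d5, d8, d10}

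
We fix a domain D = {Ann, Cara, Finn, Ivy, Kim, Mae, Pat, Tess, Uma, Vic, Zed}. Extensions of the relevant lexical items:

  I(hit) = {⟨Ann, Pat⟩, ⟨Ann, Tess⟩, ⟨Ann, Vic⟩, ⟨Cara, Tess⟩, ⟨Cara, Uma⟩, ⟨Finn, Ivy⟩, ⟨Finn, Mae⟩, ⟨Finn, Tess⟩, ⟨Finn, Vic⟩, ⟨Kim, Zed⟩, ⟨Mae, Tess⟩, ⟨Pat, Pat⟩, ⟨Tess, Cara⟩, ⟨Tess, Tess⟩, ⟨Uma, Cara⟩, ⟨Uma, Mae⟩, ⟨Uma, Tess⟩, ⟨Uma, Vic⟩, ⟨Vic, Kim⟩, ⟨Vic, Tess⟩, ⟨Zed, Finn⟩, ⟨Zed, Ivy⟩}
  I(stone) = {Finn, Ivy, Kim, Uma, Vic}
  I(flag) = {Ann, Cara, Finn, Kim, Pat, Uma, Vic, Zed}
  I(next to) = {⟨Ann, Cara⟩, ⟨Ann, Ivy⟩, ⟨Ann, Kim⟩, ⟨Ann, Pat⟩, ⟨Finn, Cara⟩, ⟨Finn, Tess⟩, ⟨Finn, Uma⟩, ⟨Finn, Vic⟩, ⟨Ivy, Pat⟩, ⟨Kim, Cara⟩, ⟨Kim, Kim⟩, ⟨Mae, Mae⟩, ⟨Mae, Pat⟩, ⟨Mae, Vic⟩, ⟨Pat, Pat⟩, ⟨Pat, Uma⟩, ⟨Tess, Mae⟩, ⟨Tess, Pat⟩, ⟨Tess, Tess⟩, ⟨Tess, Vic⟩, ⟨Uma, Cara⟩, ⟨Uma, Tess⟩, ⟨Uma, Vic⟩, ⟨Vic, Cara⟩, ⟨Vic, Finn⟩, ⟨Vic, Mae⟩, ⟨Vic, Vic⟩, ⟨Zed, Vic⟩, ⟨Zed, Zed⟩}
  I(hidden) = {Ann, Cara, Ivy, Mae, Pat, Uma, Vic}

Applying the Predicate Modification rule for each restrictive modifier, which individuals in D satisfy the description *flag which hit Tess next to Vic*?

{Finn, Uma, Vic}

⟦which hit Tess⟧ = {x : ⟨x, Tess⟩ ∈ ⟦hit⟧} = {Ann, Cara, Finn, Mae, Tess, Uma, Vic}
⟦next to Vic⟧ = {x : ⟨x, Vic⟩ ∈ ⟦next to⟧} = {Finn, Mae, Tess, Uma, Vic, Zed}
⟦flag⟧ = {Ann, Cara, Finn, Kim, Pat, Uma, Vic, Zed}
… ∩ ⟦which hit Tess⟧ = {Ann, Cara, Finn, Kim, Pat, Uma, Vic, Zed} ∩ {Ann, Cara, Finn, Mae, Tess, Uma, Vic} = {Ann, Cara, Finn, Uma, Vic}
… ∩ ⟦next to Vic⟧ = {Ann, Cara, Finn, Uma, Vic} ∩ {Finn, Mae, Tess, Uma, Vic, Zed} = {Finn, Uma, Vic}
So ⟦flag which hit Tess next to Vic⟧ = {Finn, Uma, Vic}.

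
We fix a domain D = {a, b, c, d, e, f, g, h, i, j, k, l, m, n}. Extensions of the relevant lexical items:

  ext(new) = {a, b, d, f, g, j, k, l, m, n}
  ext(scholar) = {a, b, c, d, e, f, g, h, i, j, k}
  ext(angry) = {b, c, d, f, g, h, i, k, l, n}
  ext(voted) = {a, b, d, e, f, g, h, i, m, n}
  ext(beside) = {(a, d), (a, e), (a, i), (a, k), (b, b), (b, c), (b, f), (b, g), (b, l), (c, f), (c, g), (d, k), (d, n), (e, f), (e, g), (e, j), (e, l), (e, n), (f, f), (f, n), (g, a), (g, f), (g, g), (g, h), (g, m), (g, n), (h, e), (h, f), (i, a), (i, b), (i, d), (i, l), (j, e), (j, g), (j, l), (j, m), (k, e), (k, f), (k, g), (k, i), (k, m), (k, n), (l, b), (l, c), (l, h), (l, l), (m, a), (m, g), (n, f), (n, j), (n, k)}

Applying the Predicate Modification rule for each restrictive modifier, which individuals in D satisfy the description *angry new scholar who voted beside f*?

{b, f, g}

⟦who voted⟧ = ⟦voted⟧ = {a, b, d, e, f, g, h, i, m, n}
⟦beside f⟧ = {x : ⟨x, f⟩ ∈ ⟦beside⟧} = {b, c, e, f, g, h, k, n}
⟦scholar⟧ = {a, b, c, d, e, f, g, h, i, j, k}
… ∩ ⟦who voted⟧ = {a, b, c, d, e, f, g, h, i, j, k} ∩ {a, b, d, e, f, g, h, i, m, n} = {a, b, d, e, f, g, h, i}
… ∩ ⟦beside f⟧ = {a, b, d, e, f, g, h, i} ∩ {b, c, e, f, g, h, k, n} = {b, e, f, g, h}
… ∩ ⟦angry⟧ = {b, e, f, g, h} ∩ {b, c, d, f, g, h, i, k, l, n} = {b, f, g, h}
… ∩ ⟦new⟧ = {b, f, g, h} ∩ {a, b, d, f, g, j, k, l, m, n} = {b, f, g}
So ⟦angry new scholar who voted beside f⟧ = {b, f, g}.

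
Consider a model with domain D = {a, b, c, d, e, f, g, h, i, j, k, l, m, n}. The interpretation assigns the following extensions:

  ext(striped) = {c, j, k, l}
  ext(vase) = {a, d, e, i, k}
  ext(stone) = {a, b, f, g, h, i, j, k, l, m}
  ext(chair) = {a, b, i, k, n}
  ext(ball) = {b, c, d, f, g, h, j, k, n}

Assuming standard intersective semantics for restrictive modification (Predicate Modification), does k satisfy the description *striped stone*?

yes

⟦stone⟧ = {a, b, f, g, h, i, j, k, l, m}
… ∩ ⟦striped⟧ = {a, b, f, g, h, i, j, k, l, m} ∩ {c, j, k, l} = {j, k, l}
⟦striped stone⟧ = {j, k, l}; k ∈ this set.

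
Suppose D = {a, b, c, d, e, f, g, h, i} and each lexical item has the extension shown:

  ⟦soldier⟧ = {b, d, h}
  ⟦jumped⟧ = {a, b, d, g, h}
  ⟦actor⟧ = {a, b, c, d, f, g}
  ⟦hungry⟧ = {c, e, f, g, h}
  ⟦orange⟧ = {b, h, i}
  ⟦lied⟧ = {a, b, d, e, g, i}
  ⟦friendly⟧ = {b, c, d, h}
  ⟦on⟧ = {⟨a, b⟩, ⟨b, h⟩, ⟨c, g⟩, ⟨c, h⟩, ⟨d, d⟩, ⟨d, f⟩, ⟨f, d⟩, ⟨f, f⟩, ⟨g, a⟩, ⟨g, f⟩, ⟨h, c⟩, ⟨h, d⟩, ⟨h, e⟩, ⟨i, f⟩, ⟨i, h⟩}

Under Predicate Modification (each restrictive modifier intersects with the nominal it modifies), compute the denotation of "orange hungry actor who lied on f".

⟦who lied⟧ = ⟦lied⟧ = {a, b, d, e, g, i}
⟦on f⟧ = {x : ⟨x, f⟩ ∈ ⟦on⟧} = {d, f, g, i}
⟦actor⟧ = {a, b, c, d, f, g}
… ∩ ⟦who lied⟧ = {a, b, c, d, f, g} ∩ {a, b, d, e, g, i} = {a, b, d, g}
… ∩ ⟦on f⟧ = {a, b, d, g} ∩ {d, f, g, i} = {d, g}
… ∩ ⟦orange⟧ = {d, g} ∩ {b, h, i} = ∅
… ∩ ⟦hungry⟧ = ∅ ∩ {c, e, f, g, h} = ∅
So ⟦orange hungry actor who lied on f⟧ = {}.

{}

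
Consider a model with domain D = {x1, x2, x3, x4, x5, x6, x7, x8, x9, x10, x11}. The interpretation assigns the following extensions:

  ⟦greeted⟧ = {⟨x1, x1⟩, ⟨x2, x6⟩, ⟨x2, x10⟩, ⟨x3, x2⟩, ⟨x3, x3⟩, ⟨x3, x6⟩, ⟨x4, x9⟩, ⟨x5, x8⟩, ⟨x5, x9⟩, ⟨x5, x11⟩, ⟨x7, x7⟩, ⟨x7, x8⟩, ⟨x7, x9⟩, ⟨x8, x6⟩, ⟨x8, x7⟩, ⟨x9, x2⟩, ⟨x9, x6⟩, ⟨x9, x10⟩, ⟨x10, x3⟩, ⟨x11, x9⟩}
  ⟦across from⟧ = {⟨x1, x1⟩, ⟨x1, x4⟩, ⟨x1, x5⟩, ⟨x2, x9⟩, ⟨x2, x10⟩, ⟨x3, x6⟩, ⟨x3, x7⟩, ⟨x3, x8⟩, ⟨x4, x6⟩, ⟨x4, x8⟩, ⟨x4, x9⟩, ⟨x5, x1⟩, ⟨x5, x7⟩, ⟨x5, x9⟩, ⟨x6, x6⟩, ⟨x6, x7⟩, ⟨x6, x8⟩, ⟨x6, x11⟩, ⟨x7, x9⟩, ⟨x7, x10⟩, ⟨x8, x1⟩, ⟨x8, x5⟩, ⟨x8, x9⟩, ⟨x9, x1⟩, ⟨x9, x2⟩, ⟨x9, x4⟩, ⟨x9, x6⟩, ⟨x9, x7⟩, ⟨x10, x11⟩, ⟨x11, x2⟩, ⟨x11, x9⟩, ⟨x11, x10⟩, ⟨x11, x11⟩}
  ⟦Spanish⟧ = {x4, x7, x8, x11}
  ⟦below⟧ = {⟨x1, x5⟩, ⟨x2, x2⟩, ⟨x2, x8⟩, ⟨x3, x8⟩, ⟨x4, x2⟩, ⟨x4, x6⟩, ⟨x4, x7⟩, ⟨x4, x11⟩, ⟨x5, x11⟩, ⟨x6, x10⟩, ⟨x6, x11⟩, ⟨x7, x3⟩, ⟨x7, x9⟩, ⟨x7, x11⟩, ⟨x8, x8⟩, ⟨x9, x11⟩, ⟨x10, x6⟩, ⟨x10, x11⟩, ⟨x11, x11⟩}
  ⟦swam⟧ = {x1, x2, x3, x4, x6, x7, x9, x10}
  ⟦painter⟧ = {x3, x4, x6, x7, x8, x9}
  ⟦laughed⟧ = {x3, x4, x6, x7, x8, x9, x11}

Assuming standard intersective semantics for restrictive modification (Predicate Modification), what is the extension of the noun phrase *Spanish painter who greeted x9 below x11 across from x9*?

{x4, x7}

⟦who greeted x9⟧ = {x : ⟨x, x9⟩ ∈ ⟦greeted⟧} = {x4, x5, x7, x11}
⟦below x11⟧ = {x : ⟨x, x11⟩ ∈ ⟦below⟧} = {x4, x5, x6, x7, x9, x10, x11}
⟦across from x9⟧ = {x : ⟨x, x9⟩ ∈ ⟦across from⟧} = {x2, x4, x5, x7, x8, x11}
⟦painter⟧ = {x3, x4, x6, x7, x8, x9}
… ∩ ⟦who greeted x9⟧ = {x3, x4, x6, x7, x8, x9} ∩ {x4, x5, x7, x11} = {x4, x7}
… ∩ ⟦below x11⟧ = {x4, x7} ∩ {x4, x5, x6, x7, x9, x10, x11} = {x4, x7}
… ∩ ⟦across from x9⟧ = {x4, x7} ∩ {x2, x4, x5, x7, x8, x11} = {x4, x7}
… ∩ ⟦Spanish⟧ = {x4, x7} ∩ {x4, x7, x8, x11} = {x4, x7}
So ⟦Spanish painter who greeted x9 below x11 across from x9⟧ = {x4, x7}.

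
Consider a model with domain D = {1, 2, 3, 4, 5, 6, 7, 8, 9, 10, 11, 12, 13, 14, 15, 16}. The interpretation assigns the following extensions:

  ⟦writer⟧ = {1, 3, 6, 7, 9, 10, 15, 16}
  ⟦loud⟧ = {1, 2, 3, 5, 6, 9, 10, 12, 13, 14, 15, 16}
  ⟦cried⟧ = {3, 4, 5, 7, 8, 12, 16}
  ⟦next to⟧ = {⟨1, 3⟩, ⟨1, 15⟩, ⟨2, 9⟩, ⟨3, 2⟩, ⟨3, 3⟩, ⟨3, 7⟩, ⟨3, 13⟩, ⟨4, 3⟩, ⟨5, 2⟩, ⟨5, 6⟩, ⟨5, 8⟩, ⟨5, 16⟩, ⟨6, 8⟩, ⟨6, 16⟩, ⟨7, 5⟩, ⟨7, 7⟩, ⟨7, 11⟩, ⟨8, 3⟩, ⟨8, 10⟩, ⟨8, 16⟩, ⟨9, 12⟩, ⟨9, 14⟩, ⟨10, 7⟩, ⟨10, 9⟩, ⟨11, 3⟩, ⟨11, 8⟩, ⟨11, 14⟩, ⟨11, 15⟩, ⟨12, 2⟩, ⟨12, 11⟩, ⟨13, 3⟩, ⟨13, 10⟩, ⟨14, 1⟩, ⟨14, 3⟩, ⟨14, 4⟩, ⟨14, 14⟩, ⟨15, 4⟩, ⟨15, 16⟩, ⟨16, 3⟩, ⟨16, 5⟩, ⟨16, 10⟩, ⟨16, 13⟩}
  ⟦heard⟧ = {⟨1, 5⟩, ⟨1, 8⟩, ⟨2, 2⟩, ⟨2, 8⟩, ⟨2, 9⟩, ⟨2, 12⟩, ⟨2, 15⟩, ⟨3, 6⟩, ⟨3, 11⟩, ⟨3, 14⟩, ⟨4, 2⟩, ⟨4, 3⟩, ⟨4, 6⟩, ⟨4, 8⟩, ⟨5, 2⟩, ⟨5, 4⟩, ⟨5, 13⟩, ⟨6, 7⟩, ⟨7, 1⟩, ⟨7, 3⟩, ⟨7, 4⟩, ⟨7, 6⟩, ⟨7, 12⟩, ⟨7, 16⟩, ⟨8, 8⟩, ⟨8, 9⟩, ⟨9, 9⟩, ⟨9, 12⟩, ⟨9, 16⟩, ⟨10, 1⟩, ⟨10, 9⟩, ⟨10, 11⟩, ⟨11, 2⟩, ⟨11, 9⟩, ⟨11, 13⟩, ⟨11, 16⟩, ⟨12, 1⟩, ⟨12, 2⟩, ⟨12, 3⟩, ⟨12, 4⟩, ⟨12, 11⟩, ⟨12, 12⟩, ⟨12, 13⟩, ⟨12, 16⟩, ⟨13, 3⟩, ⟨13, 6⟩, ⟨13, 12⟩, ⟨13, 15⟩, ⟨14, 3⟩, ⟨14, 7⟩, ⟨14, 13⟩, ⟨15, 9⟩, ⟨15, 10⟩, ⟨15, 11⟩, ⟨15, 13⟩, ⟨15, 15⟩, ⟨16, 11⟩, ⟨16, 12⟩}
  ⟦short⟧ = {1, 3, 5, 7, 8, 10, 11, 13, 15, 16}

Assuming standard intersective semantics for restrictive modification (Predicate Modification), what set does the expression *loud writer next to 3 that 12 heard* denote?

⟦next to 3⟧ = {x : ⟨x, 3⟩ ∈ ⟦next to⟧} = {1, 3, 4, 8, 11, 13, 14, 16}
⟦that 12 heard⟧ = {x : ⟨12, x⟩ ∈ ⟦heard⟧} = {1, 2, 3, 4, 11, 12, 13, 16}
⟦writer⟧ = {1, 3, 6, 7, 9, 10, 15, 16}
… ∩ ⟦next to 3⟧ = {1, 3, 6, 7, 9, 10, 15, 16} ∩ {1, 3, 4, 8, 11, 13, 14, 16} = {1, 3, 16}
… ∩ ⟦that 12 heard⟧ = {1, 3, 16} ∩ {1, 2, 3, 4, 11, 12, 13, 16} = {1, 3, 16}
… ∩ ⟦loud⟧ = {1, 3, 16} ∩ {1, 2, 3, 5, 6, 9, 10, 12, 13, 14, 15, 16} = {1, 3, 16}
So ⟦loud writer next to 3 that 12 heard⟧ = {1, 3, 16}.

{1, 3, 16}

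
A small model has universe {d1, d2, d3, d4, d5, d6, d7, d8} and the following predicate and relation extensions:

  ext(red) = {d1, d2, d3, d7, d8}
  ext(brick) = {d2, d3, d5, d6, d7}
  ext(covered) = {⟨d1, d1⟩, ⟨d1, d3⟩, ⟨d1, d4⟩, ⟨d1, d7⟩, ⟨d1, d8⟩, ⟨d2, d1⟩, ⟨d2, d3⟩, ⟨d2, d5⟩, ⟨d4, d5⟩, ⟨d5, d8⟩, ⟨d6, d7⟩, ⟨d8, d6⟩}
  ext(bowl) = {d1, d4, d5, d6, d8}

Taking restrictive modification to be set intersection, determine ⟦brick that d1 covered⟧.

{d3, d7}

⟦that d1 covered⟧ = {x : ⟨d1, x⟩ ∈ ⟦covered⟧} = {d1, d3, d4, d7, d8}
⟦brick⟧ = {d2, d3, d5, d6, d7}
… ∩ ⟦that d1 covered⟧ = {d2, d3, d5, d6, d7} ∩ {d1, d3, d4, d7, d8} = {d3, d7}
So ⟦brick that d1 covered⟧ = {d3, d7}.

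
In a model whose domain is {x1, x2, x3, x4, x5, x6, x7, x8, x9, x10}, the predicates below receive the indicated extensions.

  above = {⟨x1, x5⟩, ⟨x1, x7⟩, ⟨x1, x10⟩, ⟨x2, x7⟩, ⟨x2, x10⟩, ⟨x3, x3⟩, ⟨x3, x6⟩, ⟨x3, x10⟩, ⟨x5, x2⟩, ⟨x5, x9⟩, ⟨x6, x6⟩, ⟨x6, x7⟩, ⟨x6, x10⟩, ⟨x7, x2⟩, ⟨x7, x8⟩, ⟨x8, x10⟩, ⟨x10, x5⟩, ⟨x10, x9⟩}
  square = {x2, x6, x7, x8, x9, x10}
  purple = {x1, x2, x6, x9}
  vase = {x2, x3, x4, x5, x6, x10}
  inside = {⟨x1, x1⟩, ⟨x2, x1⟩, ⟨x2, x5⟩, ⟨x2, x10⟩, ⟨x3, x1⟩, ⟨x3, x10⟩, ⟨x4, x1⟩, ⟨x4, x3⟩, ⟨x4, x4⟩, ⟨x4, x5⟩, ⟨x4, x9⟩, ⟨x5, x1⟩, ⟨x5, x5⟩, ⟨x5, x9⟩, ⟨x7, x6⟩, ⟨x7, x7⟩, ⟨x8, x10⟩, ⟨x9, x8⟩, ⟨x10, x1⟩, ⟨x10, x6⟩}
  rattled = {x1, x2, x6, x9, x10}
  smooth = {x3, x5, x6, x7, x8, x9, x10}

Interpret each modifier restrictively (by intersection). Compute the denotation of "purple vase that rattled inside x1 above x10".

⟦that rattled⟧ = ⟦rattled⟧ = {x1, x2, x6, x9, x10}
⟦inside x1⟧ = {x : ⟨x, x1⟩ ∈ ⟦inside⟧} = {x1, x2, x3, x4, x5, x10}
⟦above x10⟧ = {x : ⟨x, x10⟩ ∈ ⟦above⟧} = {x1, x2, x3, x6, x8}
⟦vase⟧ = {x2, x3, x4, x5, x6, x10}
… ∩ ⟦that rattled⟧ = {x2, x3, x4, x5, x6, x10} ∩ {x1, x2, x6, x9, x10} = {x2, x6, x10}
… ∩ ⟦inside x1⟧ = {x2, x6, x10} ∩ {x1, x2, x3, x4, x5, x10} = {x2, x10}
… ∩ ⟦above x10⟧ = {x2, x10} ∩ {x1, x2, x3, x6, x8} = {x2}
… ∩ ⟦purple⟧ = {x2} ∩ {x1, x2, x6, x9} = {x2}
So ⟦purple vase that rattled inside x1 above x10⟧ = {x2}.

{x2}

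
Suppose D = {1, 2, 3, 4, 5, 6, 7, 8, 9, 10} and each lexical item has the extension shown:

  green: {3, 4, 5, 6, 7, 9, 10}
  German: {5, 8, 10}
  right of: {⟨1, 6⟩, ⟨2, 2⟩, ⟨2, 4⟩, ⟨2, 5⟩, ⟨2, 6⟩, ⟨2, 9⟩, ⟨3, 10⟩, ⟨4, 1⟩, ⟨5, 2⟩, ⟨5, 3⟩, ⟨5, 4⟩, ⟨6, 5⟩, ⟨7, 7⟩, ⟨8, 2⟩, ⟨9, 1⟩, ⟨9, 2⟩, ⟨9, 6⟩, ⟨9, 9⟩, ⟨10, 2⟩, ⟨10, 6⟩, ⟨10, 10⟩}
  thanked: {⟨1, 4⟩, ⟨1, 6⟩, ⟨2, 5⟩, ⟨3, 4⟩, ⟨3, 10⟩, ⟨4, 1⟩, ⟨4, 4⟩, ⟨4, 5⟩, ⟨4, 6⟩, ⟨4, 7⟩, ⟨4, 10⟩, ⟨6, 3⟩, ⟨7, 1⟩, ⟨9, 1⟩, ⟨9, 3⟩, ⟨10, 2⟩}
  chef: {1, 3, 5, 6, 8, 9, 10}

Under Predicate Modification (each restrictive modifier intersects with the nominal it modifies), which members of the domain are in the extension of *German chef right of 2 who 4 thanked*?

⟦right of 2⟧ = {x : ⟨x, 2⟩ ∈ ⟦right of⟧} = {2, 5, 8, 9, 10}
⟦who 4 thanked⟧ = {x : ⟨4, x⟩ ∈ ⟦thanked⟧} = {1, 4, 5, 6, 7, 10}
⟦chef⟧ = {1, 3, 5, 6, 8, 9, 10}
… ∩ ⟦right of 2⟧ = {1, 3, 5, 6, 8, 9, 10} ∩ {2, 5, 8, 9, 10} = {5, 8, 9, 10}
… ∩ ⟦who 4 thanked⟧ = {5, 8, 9, 10} ∩ {1, 4, 5, 6, 7, 10} = {5, 10}
… ∩ ⟦German⟧ = {5, 10} ∩ {5, 8, 10} = {5, 10}
So ⟦German chef right of 2 who 4 thanked⟧ = {5, 10}.

{5, 10}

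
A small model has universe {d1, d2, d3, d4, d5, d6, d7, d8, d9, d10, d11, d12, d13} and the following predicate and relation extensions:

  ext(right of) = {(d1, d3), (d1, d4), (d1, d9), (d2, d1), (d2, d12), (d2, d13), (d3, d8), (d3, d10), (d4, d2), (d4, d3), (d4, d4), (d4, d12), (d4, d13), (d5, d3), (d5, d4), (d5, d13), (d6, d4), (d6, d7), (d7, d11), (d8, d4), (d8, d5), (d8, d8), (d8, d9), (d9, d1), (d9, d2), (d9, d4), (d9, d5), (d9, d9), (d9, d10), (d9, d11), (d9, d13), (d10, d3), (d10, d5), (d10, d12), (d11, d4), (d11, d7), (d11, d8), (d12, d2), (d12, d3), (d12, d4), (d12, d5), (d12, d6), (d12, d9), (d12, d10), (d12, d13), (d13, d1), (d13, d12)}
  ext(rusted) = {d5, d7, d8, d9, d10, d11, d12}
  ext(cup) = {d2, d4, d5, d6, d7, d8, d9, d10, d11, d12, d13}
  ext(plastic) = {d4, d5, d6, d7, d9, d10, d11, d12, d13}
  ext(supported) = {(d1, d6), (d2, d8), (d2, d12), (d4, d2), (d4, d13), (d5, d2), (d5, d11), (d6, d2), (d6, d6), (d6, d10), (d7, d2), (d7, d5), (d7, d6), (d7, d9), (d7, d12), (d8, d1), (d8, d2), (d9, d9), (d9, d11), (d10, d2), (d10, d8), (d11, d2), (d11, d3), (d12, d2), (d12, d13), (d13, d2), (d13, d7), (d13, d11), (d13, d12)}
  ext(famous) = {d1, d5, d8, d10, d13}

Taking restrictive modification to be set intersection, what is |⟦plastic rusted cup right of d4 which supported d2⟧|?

3

⟦right of d4⟧ = {x : ⟨x, d4⟩ ∈ ⟦right of⟧} = {d1, d4, d5, d6, d8, d9, d11, d12}
⟦which supported d2⟧ = {x : ⟨x, d2⟩ ∈ ⟦supported⟧} = {d4, d5, d6, d7, d8, d10, d11, d12, d13}
⟦cup⟧ = {d2, d4, d5, d6, d7, d8, d9, d10, d11, d12, d13}
… ∩ ⟦right of d4⟧ = {d2, d4, d5, d6, d7, d8, d9, d10, d11, d12, d13} ∩ {d1, d4, d5, d6, d8, d9, d11, d12} = {d4, d5, d6, d8, d9, d11, d12}
… ∩ ⟦which supported d2⟧ = {d4, d5, d6, d8, d9, d11, d12} ∩ {d4, d5, d6, d7, d8, d10, d11, d12, d13} = {d4, d5, d6, d8, d11, d12}
… ∩ ⟦plastic⟧ = {d4, d5, d6, d8, d11, d12} ∩ {d4, d5, d6, d7, d9, d10, d11, d12, d13} = {d4, d5, d6, d11, d12}
… ∩ ⟦rusted⟧ = {d4, d5, d6, d11, d12} ∩ {d5, d7, d8, d9, d10, d11, d12} = {d5, d11, d12}
⟦plastic rusted cup right of d4 which supported d2⟧ = {d5, d11, d12}, so the cardinality is 3.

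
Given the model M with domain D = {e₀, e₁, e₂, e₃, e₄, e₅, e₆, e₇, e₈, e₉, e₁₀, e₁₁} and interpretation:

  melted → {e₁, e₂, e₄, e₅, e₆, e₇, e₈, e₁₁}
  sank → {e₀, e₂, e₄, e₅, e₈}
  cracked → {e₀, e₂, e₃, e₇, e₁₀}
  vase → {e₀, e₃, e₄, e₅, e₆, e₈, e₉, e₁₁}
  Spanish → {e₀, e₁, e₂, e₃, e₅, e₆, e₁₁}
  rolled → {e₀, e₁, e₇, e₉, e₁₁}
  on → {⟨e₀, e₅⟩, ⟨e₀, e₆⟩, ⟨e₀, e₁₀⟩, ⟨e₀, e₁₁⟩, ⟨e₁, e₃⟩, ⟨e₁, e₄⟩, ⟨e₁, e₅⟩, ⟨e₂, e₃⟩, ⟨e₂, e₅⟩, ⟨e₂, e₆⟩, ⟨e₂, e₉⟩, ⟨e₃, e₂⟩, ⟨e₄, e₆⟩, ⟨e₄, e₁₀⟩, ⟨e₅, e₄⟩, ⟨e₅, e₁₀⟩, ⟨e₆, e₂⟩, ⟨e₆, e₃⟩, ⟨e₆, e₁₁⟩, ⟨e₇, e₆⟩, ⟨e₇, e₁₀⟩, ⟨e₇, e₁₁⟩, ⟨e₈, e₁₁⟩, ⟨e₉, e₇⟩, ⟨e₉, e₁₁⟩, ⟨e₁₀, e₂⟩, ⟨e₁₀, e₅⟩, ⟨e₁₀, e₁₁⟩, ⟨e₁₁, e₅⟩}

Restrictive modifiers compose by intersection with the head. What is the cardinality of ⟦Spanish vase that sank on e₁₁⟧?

1

⟦that sank⟧ = ⟦sank⟧ = {e₀, e₂, e₄, e₅, e₈}
⟦on e₁₁⟧ = {x : ⟨x, e₁₁⟩ ∈ ⟦on⟧} = {e₀, e₆, e₇, e₈, e₉, e₁₀}
⟦vase⟧ = {e₀, e₃, e₄, e₅, e₆, e₈, e₉, e₁₁}
… ∩ ⟦that sank⟧ = {e₀, e₃, e₄, e₅, e₆, e₈, e₉, e₁₁} ∩ {e₀, e₂, e₄, e₅, e₈} = {e₀, e₄, e₅, e₈}
… ∩ ⟦on e₁₁⟧ = {e₀, e₄, e₅, e₈} ∩ {e₀, e₆, e₇, e₈, e₉, e₁₀} = {e₀, e₈}
… ∩ ⟦Spanish⟧ = {e₀, e₈} ∩ {e₀, e₁, e₂, e₃, e₅, e₆, e₁₁} = {e₀}
⟦Spanish vase that sank on e₁₁⟧ = {e₀}, so the cardinality is 1.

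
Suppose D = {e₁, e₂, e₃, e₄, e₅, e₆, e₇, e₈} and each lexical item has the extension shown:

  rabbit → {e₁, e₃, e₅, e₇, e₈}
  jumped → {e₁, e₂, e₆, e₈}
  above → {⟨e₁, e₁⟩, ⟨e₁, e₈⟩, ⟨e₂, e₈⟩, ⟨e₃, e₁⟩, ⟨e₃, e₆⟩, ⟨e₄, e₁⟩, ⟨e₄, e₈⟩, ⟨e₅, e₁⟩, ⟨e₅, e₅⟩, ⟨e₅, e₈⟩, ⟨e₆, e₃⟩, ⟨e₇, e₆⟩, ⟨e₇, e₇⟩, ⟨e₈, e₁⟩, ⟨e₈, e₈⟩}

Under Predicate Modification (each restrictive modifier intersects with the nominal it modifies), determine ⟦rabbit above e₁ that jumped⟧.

{e₁, e₈}

⟦above e₁⟧ = {x : ⟨x, e₁⟩ ∈ ⟦above⟧} = {e₁, e₃, e₄, e₅, e₈}
⟦that jumped⟧ = ⟦jumped⟧ = {e₁, e₂, e₆, e₈}
⟦rabbit⟧ = {e₁, e₃, e₅, e₇, e₈}
… ∩ ⟦above e₁⟧ = {e₁, e₃, e₅, e₇, e₈} ∩ {e₁, e₃, e₄, e₅, e₈} = {e₁, e₃, e₅, e₈}
… ∩ ⟦that jumped⟧ = {e₁, e₃, e₅, e₈} ∩ {e₁, e₂, e₆, e₈} = {e₁, e₈}
So ⟦rabbit above e₁ that jumped⟧ = {e₁, e₈}.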